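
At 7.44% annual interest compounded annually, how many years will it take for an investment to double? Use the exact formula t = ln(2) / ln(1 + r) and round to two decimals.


Doubling condition: (1 + r)^t = 2
Take ln of both sides: t × ln(1 + r) = ln(2)
t = ln(2) / ln(1 + r)
t = 0.693147 / 0.071762
t = 9.66

t = ln(2) / ln(1 + r) = 9.66 years


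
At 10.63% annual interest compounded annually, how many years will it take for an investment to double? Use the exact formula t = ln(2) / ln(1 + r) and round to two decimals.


Doubling condition: (1 + r)^t = 2
Take ln of both sides: t × ln(1 + r) = ln(2)
t = ln(2) / ln(1 + r)
t = 0.693147 / 0.101021
t = 6.86

t = ln(2) / ln(1 + r) = 6.86 years


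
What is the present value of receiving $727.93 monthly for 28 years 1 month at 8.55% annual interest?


Present value of an ordinary annuity: PV = PMT × (1 − (1 + r)^(−n)) / r
Monthly rate r = 0.0855/12 = 0.007125, n = 337
PV = $727.93 × (1 − (1 + 0.0855/12)^(−337)) / (0.0855/12)
PV = $727.93 × 127.524110
PV = $92,828.63

PV = PMT × (1-(1+r)^(-n))/r = $92,828.63


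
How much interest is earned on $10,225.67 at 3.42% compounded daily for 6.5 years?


Compound interest earned = final amount − principal.
A = P(1 + r/n)^(nt) = $10,225.67 × (1 + 0.0342/365)^(365 × 6.5) = $12,771.18
Interest = A − P = $12,771.18 − $10,225.67 = $2,545.51

Interest = A - P = $2,545.51


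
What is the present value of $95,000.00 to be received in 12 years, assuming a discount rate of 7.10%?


Present value formula: PV = FV / (1 + r)^t
PV = $95,000.00 / (1 + 0.071)^12
PV = $95,000.00 / 2.277580
PV = $41,710.94

PV = FV / (1 + r)^t = $41,710.94


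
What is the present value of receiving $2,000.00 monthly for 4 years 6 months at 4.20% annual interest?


Present value of an ordinary annuity: PV = PMT × (1 − (1 + r)^(−n)) / r
Monthly rate r = 0.042/12 = 0.0035, n = 54
PV = $2,000.00 × (1 − (1 + 0.042/12)^(−54)) / (0.042/12)
PV = $2,000.00 × 49.125799
PV = $98,251.60

PV = PMT × (1-(1+r)^(-n))/r = $98,251.60


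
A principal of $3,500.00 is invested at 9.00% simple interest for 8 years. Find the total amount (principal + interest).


Total amount formula: A = P(1 + rt) = P + P·r·t
Interest: I = P × r × t = $3,500.00 × 0.09 × 8 = $2,520.00
A = P + I = $3,500.00 + $2,520.00 = $6,020.00

A = P + I = P(1 + rt) = $6,020.00


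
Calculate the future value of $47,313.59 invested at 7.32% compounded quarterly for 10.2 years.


Compound interest formula: A = P(1 + r/n)^(nt)
A = $47,313.59 × (1 + 0.0732/4)^(4 × 10.2)
Growth factor: (1 + 0.0732/4)^40.8 = 2.095706
A = $47,313.59 × 2.095706
A = $99,155.37

A = P(1 + r/n)^(nt) = $99,155.37


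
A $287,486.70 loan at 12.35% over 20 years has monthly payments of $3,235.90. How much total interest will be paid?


Total paid over the life of the loan = PMT × n.
Total paid = $3,235.90 × 240 = $776,616.00
Total interest = total paid − principal = $776,616.00 − $287,486.70 = $489,129.30

Total interest = (PMT × n) - PV = $489,129.30


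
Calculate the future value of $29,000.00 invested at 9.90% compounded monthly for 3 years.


Compound interest formula: A = P(1 + r/n)^(nt)
A = $29,000.00 × (1 + 0.099/12)^(12 × 3)
Growth factor: (1 + 0.099/12)^36 = 1.3441765
A = $29,000.00 × 1.3441765
A = $38,981.12

A = P(1 + r/n)^(nt) = $38,981.12


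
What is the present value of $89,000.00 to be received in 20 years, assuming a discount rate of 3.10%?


Present value formula: PV = FV / (1 + r)^t
PV = $89,000.00 / (1 + 0.031)^20
PV = $89,000.00 / 1.8415067
PV = $48,329.99

PV = FV / (1 + r)^t = $48,329.99


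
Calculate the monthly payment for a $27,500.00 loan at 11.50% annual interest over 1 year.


Loan payment formula: PMT = PV × r / (1 − (1 + r)^(−n))
Monthly rate r = 0.115/12 ≈ 0.00958333, n = 12 months
Denominator: 1 − (1 + 0.115/12)^(−12) = 0.108146
PMT = $27,500.00 × (0.115/12) / 0.108146
PMT = $2,436.91 per month

PMT = PV × r / (1-(1+r)^(-n)) = $2,436.91/month


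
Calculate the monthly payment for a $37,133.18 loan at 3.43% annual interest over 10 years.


Loan payment formula: PMT = PV × r / (1 − (1 + r)^(−n))
Monthly rate r = 0.0343/12 ≈ 0.00285833, n = 120 months
Denominator: 1 − (1 + 0.0343/12)^(−120) = 0.290014
PMT = $37,133.18 × (0.0343/12) / 0.290014
PMT = $365.98 per month

PMT = PV × r / (1-(1+r)^(-n)) = $365.98/month


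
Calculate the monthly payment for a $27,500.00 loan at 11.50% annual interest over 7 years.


Loan payment formula: PMT = PV × r / (1 − (1 + r)^(−n))
Monthly rate r = 0.115/12 ≈ 0.00958333, n = 84 months
Denominator: 1 − (1 + 0.115/12)^(−84) = 0.551195
PMT = $27,500.00 × (0.115/12) / 0.551195
PMT = $478.13 per month

PMT = PV × r / (1-(1+r)^(-n)) = $478.13/month


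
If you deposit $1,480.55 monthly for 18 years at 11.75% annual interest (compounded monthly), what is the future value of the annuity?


Future value of an ordinary annuity: FV = PMT × ((1 + r)^n − 1) / r
Monthly rate r = 0.1175/12 ≈ 0.00979167, n = 216
FV = $1,480.55 × ((1 + 0.1175/12)^216 − 1) / (0.1175/12)
FV = $1,480.55 × 735.803550
FV = $1,089,393.95

FV = PMT × ((1+r)^n - 1)/r = $1,089,393.95


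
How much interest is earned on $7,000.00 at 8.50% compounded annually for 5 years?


Compound interest earned = final amount − principal.
A = P(1 + r/n)^(nt) = $7,000.00 × (1 + 0.085/1)^(1 × 5) = $10,525.60
Interest = A − P = $10,525.60 − $7,000.00 = $3,525.60

Interest = A - P = $3,525.60


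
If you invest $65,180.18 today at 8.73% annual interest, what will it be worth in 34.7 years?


Future value formula: FV = PV × (1 + r)^t
FV = $65,180.18 × (1 + 0.0873)^34.7
FV = $65,180.18 × 18.2525592
FV = $1,189,705.09

FV = PV × (1 + r)^t = $1,189,705.09


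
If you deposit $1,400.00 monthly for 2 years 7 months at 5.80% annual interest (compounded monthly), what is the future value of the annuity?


Future value of an ordinary annuity: FV = PMT × ((1 + r)^n − 1) / r
Monthly rate r = 0.058/12 ≈ 0.00483333, n = 31
FV = $1,400.00 × ((1 + 0.058/12)^31 − 1) / (0.058/12)
FV = $1,400.00 × 33.356156
FV = $46,698.62

FV = PMT × ((1+r)^n - 1)/r = $46,698.62


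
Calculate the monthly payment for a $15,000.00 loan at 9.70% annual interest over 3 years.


Loan payment formula: PMT = PV × r / (1 − (1 + r)^(−n))
Monthly rate r = 0.097/12 ≈ 0.00808333, n = 36 months
Denominator: 1 − (1 + 0.097/12)^(−36) = 0.251609
PMT = $15,000.00 × (0.097/12) / 0.251609
PMT = $481.90 per month

PMT = PV × r / (1-(1+r)^(-n)) = $481.90/month


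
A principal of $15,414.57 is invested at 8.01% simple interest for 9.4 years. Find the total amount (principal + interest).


Total amount formula: A = P(1 + rt) = P + P·r·t
Interest: I = P × r × t = $15,414.57 × 0.0801 × 9.4 = $11,606.25
A = P + I = $15,414.57 + $11,606.25 = $27,020.82

A = P + I = P(1 + rt) = $27,020.82


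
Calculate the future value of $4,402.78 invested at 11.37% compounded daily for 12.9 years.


Compound interest formula: A = P(1 + r/n)^(nt)
A = $4,402.78 × (1 + 0.1137/365)^(365 × 12.9)
Growth factor: (1 + 0.1137/365)^4708.5 = 4.334046
A = $4,402.78 × 4.334046
A = $19,081.85

A = P(1 + r/n)^(nt) = $19,081.85


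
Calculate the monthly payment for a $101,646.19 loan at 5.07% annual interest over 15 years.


Loan payment formula: PMT = PV × r / (1 − (1 + r)^(−n))
Monthly rate r = 0.0507/12 = 0.004225, n = 180 months
Denominator: 1 − (1 + 0.0507/12)^(−180) = 0.531818
PMT = $101,646.19 × (0.0507/12) / 0.531818
PMT = $807.52 per month

PMT = PV × r / (1-(1+r)^(-n)) = $807.52/month


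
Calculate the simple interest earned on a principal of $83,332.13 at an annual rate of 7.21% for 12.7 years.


Simple interest formula: I = P × r × t
I = $83,332.13 × 0.0721 × 12.7
I = $76,304.73

I = P × r × t = $76,304.73


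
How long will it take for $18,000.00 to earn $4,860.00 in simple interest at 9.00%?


Rearrange the simple interest formula for t:
I = P × r × t  ⇒  t = I / (P × r)
t = $4,860.00 / ($18,000.00 × 0.09)
t = 3

t = I/(P×r) = 3 years


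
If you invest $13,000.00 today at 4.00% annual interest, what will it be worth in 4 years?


Future value formula: FV = PV × (1 + r)^t
FV = $13,000.00 × (1 + 0.04)^4
FV = $13,000.00 × 1.1698586
FV = $15,208.16

FV = PV × (1 + r)^t = $15,208.16


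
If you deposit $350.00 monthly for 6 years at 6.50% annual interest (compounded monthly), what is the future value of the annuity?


Future value of an ordinary annuity: FV = PMT × ((1 + r)^n − 1) / r
Monthly rate r = 0.065/12 ≈ 0.00541667, n = 72
FV = $350.00 × ((1 + 0.065/12)^72 − 1) / (0.065/12)
FV = $350.00 × 87.771168
FV = $30,719.91

FV = PMT × ((1+r)^n - 1)/r = $30,719.91


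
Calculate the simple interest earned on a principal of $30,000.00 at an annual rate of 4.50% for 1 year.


Simple interest formula: I = P × r × t
I = $30,000.00 × 0.045 × 1
I = $1,350.00

I = P × r × t = $1,350.00


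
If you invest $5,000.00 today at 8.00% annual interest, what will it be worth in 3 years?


Future value formula: FV = PV × (1 + r)^t
FV = $5,000.00 × (1 + 0.08)^3
FV = $5,000.00 × 1.259712
FV = $6,298.56

FV = PV × (1 + r)^t = $6,298.56


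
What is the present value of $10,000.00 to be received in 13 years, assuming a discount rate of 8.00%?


Present value formula: PV = FV / (1 + r)^t
PV = $10,000.00 / (1 + 0.08)^13
PV = $10,000.00 / 2.719624
PV = $3,676.98

PV = FV / (1 + r)^t = $3,676.98


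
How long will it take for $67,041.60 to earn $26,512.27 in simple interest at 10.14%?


Rearrange the simple interest formula for t:
I = P × r × t  ⇒  t = I / (P × r)
t = $26,512.27 / ($67,041.60 × 0.1014)
t = 3.9

t = I/(P×r) = 3.9 years


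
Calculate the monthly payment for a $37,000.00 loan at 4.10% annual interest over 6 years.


Loan payment formula: PMT = PV × r / (1 − (1 + r)^(−n))
Monthly rate r = 0.041/12 ≈ 0.00341667, n = 72 months
Denominator: 1 − (1 + 0.041/12)^(−72) = 0.217750
PMT = $37,000.00 × (0.041/12) / 0.217750
PMT = $580.56 per month

PMT = PV × r / (1-(1+r)^(-n)) = $580.56/month


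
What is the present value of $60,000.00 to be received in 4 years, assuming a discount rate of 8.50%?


Present value formula: PV = FV / (1 + r)^t
PV = $60,000.00 / (1 + 0.085)^4
PV = $60,000.00 / 1.3858587
PV = $43,294.46

PV = FV / (1 + r)^t = $43,294.46


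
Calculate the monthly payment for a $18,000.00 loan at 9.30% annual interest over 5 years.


Loan payment formula: PMT = PV × r / (1 − (1 + r)^(−n))
Monthly rate r = 0.093/12 = 0.00775, n = 60 months
Denominator: 1 − (1 + 0.093/12)^(−60) = 0.370738
PMT = $18,000.00 × (0.093/12) / 0.370738
PMT = $376.28 per month

PMT = PV × r / (1-(1+r)^(-n)) = $376.28/month


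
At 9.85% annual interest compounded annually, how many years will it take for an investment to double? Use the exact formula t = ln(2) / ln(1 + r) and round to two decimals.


Doubling condition: (1 + r)^t = 2
Take ln of both sides: t × ln(1 + r) = ln(2)
t = ln(2) / ln(1 + r)
t = 0.693147 / 0.093946
t = 7.38

t = ln(2) / ln(1 + r) = 7.38 years


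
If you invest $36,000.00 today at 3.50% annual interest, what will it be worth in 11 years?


Future value formula: FV = PV × (1 + r)^t
FV = $36,000.00 × (1 + 0.035)^11
FV = $36,000.00 × 1.4599697
FV = $52,558.91

FV = PV × (1 + r)^t = $52,558.91


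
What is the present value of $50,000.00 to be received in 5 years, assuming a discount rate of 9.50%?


Present value formula: PV = FV / (1 + r)^t
PV = $50,000.00 / (1 + 0.095)^5
PV = $50,000.00 / 1.574239
PV = $31,761.38

PV = FV / (1 + r)^t = $31,761.38


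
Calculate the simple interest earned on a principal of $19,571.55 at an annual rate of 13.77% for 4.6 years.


Simple interest formula: I = P × r × t
I = $19,571.55 × 0.1377 × 4.6
I = $12,397.01

I = P × r × t = $12,397.01


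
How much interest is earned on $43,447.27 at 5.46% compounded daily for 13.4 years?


Compound interest earned = final amount − principal.
A = P(1 + r/n)^(nt) = $43,447.27 × (1 + 0.0546/365)^(365 × 13.4) = $90,299.62
Interest = A − P = $90,299.62 − $43,447.27 = $46,852.35

Interest = A - P = $46,852.35


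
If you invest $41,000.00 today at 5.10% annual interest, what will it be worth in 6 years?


Future value formula: FV = PV × (1 + r)^t
FV = $41,000.00 × (1 + 0.051)^6
FV = $41,000.00 × 1.3477716
FV = $55,258.64

FV = PV × (1 + r)^t = $55,258.64


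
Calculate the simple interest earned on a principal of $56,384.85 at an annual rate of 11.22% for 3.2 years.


Simple interest formula: I = P × r × t
I = $56,384.85 × 0.1122 × 3.2
I = $20,244.42

I = P × r × t = $20,244.42


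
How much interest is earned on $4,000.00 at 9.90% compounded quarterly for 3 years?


Compound interest earned = final amount − principal.
A = P(1 + r/n)^(nt) = $4,000.00 × (1 + 0.099/4)^(4 × 3) = $5,363.83
Interest = A − P = $5,363.83 − $4,000.00 = $1,363.83

Interest = A - P = $1,363.83


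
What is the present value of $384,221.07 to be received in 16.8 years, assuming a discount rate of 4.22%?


Present value formula: PV = FV / (1 + r)^t
PV = $384,221.07 / (1 + 0.0422)^16.8
PV = $384,221.07 / 2.002525
PV = $191,868.30

PV = FV / (1 + r)^t = $191,868.30


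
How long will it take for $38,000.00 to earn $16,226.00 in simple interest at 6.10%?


Rearrange the simple interest formula for t:
I = P × r × t  ⇒  t = I / (P × r)
t = $16,226.00 / ($38,000.00 × 0.061)
t = 7

t = I/(P×r) = 7 years


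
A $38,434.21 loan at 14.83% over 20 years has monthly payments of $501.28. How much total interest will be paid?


Total paid over the life of the loan = PMT × n.
Total paid = $501.28 × 240 = $120,307.20
Total interest = total paid − principal = $120,307.20 − $38,434.21 = $81,872.99

Total interest = (PMT × n) - PV = $81,872.99


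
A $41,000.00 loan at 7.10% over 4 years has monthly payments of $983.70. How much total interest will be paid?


Total paid over the life of the loan = PMT × n.
Total paid = $983.70 × 48 = $47,217.60
Total interest = total paid − principal = $47,217.60 − $41,000.00 = $6,217.60

Total interest = (PMT × n) - PV = $6,217.60


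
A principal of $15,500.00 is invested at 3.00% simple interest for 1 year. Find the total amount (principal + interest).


Total amount formula: A = P(1 + rt) = P + P·r·t
Interest: I = P × r × t = $15,500.00 × 0.03 × 1 = $465.00
A = P + I = $15,500.00 + $465.00 = $15,965.00

A = P + I = P(1 + rt) = $15,965.00


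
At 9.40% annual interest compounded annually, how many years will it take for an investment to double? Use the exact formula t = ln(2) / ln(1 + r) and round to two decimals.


Doubling condition: (1 + r)^t = 2
Take ln of both sides: t × ln(1 + r) = ln(2)
t = ln(2) / ln(1 + r)
t = 0.693147 / 0.089841
t = 7.72

t = ln(2) / ln(1 + r) = 7.72 years


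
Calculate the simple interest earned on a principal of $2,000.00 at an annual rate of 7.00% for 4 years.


Simple interest formula: I = P × r × t
I = $2,000.00 × 0.07 × 4
I = $560.00

I = P × r × t = $560.00


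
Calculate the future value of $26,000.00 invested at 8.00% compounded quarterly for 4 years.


Compound interest formula: A = P(1 + r/n)^(nt)
A = $26,000.00 × (1 + 0.08/4)^(4 × 4)
Growth factor: (1 + 0.08/4)^16 = 1.3727857
A = $26,000.00 × 1.3727857
A = $35,692.43

A = P(1 + r/n)^(nt) = $35,692.43


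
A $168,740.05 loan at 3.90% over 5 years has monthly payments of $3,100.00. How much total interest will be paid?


Total paid over the life of the loan = PMT × n.
Total paid = $3,100.00 × 60 = $186,000.00
Total interest = total paid − principal = $186,000.00 − $168,740.05 = $17,259.95

Total interest = (PMT × n) - PV = $17,259.95


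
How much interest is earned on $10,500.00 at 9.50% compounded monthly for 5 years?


Compound interest earned = final amount − principal.
A = P(1 + r/n)^(nt) = $10,500.00 × (1 + 0.095/12)^(12 × 5) = $16,852.60
Interest = A − P = $16,852.60 − $10,500.00 = $6,352.60

Interest = A - P = $6,352.60


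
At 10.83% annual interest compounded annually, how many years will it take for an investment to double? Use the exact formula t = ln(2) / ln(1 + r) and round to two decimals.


Doubling condition: (1 + r)^t = 2
Take ln of both sides: t × ln(1 + r) = ln(2)
t = ln(2) / ln(1 + r)
t = 0.693147 / 0.102827
t = 6.74

t = ln(2) / ln(1 + r) = 6.74 years


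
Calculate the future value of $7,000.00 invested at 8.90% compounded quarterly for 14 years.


Compound interest formula: A = P(1 + r/n)^(nt)
A = $7,000.00 × (1 + 0.089/4)^(4 × 14)
Growth factor: (1 + 0.089/4)^56 = 3.429246
A = $7,000.00 × 3.429246
A = $24,004.72

A = P(1 + r/n)^(nt) = $24,004.72


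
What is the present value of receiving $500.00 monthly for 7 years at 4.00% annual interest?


Present value of an ordinary annuity: PV = PMT × (1 − (1 + r)^(−n)) / r
Monthly rate r = 0.04/12 ≈ 0.00333333, n = 84
PV = $500.00 × (1 − (1 + 0.04/12)^(−84)) / (0.04/12)
PV = $500.00 × 73.159278
PV = $36,579.64

PV = PMT × (1-(1+r)^(-n))/r = $36,579.64


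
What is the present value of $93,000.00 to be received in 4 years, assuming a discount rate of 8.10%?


Present value formula: PV = FV / (1 + r)^t
PV = $93,000.00 / (1 + 0.081)^4
PV = $93,000.00 / 1.3655348
PV = $68,105.18

PV = FV / (1 + r)^t = $68,105.18


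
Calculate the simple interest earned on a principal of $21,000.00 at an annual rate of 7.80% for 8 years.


Simple interest formula: I = P × r × t
I = $21,000.00 × 0.078 × 8
I = $13,104.00

I = P × r × t = $13,104.00


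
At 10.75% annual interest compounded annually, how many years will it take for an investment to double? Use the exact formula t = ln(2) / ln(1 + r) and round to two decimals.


Doubling condition: (1 + r)^t = 2
Take ln of both sides: t × ln(1 + r) = ln(2)
t = ln(2) / ln(1 + r)
t = 0.693147 / 0.102105
t = 6.79

t = ln(2) / ln(1 + r) = 6.79 years


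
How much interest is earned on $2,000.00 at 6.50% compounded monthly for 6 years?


Compound interest earned = final amount − principal.
A = P(1 + r/n)^(nt) = $2,000.00 × (1 + 0.065/12)^(12 × 6) = $2,950.85
Interest = A − P = $2,950.85 − $2,000.00 = $950.85

Interest = A - P = $950.85


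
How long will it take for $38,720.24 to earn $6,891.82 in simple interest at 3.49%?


Rearrange the simple interest formula for t:
I = P × r × t  ⇒  t = I / (P × r)
t = $6,891.82 / ($38,720.24 × 0.0349)
t = 5.1

t = I/(P×r) = 5.1 years


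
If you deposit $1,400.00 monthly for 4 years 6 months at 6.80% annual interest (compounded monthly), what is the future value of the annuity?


Future value of an ordinary annuity: FV = PMT × ((1 + r)^n − 1) / r
Monthly rate r = 0.068/12 ≈ 0.00566667, n = 54
FV = $1,400.00 × ((1 + 0.068/12)^54 − 1) / (0.068/12)
FV = $1,400.00 × 62.966448
FV = $88,153.03

FV = PMT × ((1+r)^n - 1)/r = $88,153.03


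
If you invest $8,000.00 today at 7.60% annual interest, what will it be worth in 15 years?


Future value formula: FV = PV × (1 + r)^t
FV = $8,000.00 × (1 + 0.076)^15
FV = $8,000.00 × 3.000434
FV = $24,003.47

FV = PV × (1 + r)^t = $24,003.47


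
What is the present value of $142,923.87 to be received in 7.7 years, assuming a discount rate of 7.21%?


Present value formula: PV = FV / (1 + r)^t
PV = $142,923.87 / (1 + 0.0721)^7.7
PV = $142,923.87 / 1.7092744
PV = $83,616.69

PV = FV / (1 + r)^t = $83,616.69


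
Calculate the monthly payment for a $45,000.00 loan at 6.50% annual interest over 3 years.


Loan payment formula: PMT = PV × r / (1 − (1 + r)^(−n))
Monthly rate r = 0.065/12 ≈ 0.00541667, n = 36 months
Denominator: 1 − (1 + 0.065/12)^(−36) = 0.176732
PMT = $45,000.00 × (0.065/12) / 0.176732
PMT = $1,379.21 per month

PMT = PV × r / (1-(1+r)^(-n)) = $1,379.21/month


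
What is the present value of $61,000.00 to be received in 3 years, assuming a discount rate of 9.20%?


Present value formula: PV = FV / (1 + r)^t
PV = $61,000.00 / (1 + 0.092)^3
PV = $61,000.00 / 1.3021707
PV = $46,844.86

PV = FV / (1 + r)^t = $46,844.86


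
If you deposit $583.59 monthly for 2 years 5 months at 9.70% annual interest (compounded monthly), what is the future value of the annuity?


Future value of an ordinary annuity: FV = PMT × ((1 + r)^n − 1) / r
Monthly rate r = 0.097/12 ≈ 0.00808333, n = 29
FV = $583.59 × ((1 + 0.097/12)^29 − 1) / (0.097/12)
FV = $583.59 × 32.533655
FV = $18,986.32

FV = PMT × ((1+r)^n - 1)/r = $18,986.32


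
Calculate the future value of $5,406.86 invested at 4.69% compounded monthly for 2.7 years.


Compound interest formula: A = P(1 + r/n)^(nt)
A = $5,406.86 × (1 + 0.0469/12)^(12 × 2.7)
Growth factor: (1 + 0.0469/12)^32.4 = 1.134717
A = $5,406.86 × 1.134717
A = $6,135.26

A = P(1 + r/n)^(nt) = $6,135.26


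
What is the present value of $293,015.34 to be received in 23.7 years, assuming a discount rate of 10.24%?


Present value formula: PV = FV / (1 + r)^t
PV = $293,015.34 / (1 + 0.1024)^23.7
PV = $293,015.34 / 10.079504
PV = $29,070.41

PV = FV / (1 + r)^t = $29,070.41


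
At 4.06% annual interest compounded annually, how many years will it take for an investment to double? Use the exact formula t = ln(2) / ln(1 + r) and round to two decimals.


Doubling condition: (1 + r)^t = 2
Take ln of both sides: t × ln(1 + r) = ln(2)
t = ln(2) / ln(1 + r)
t = 0.693147 / 0.039797
t = 17.42

t = ln(2) / ln(1 + r) = 17.42 years


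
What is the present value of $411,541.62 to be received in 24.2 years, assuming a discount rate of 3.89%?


Present value formula: PV = FV / (1 + r)^t
PV = $411,541.62 / (1 + 0.0389)^24.2
PV = $411,541.62 / 2.5181678
PV = $163,428.99

PV = FV / (1 + r)^t = $163,428.99


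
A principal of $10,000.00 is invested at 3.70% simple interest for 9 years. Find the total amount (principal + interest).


Total amount formula: A = P(1 + rt) = P + P·r·t
Interest: I = P × r × t = $10,000.00 × 0.037 × 9 = $3,330.00
A = P + I = $10,000.00 + $3,330.00 = $13,330.00

A = P + I = P(1 + rt) = $13,330.00


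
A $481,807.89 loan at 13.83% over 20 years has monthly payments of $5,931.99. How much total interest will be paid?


Total paid over the life of the loan = PMT × n.
Total paid = $5,931.99 × 240 = $1,423,677.60
Total interest = total paid − principal = $1,423,677.60 − $481,807.89 = $941,869.71

Total interest = (PMT × n) - PV = $941,869.71


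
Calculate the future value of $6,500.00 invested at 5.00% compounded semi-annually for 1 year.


Compound interest formula: A = P(1 + r/n)^(nt)
A = $6,500.00 × (1 + 0.05/2)^(2 × 1)
Growth factor: (1 + 0.05/2)^2 = 1.050625
A = $6,500.00 × 1.050625
A = $6,829.06

A = P(1 + r/n)^(nt) = $6,829.06


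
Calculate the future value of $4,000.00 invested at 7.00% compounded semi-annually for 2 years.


Compound interest formula: A = P(1 + r/n)^(nt)
A = $4,000.00 × (1 + 0.07/2)^(2 × 2)
Growth factor: (1 + 0.07/2)^4 = 1.147523
A = $4,000.00 × 1.147523
A = $4,590.09

A = P(1 + r/n)^(nt) = $4,590.09


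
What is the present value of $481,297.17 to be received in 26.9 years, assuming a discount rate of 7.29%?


Present value formula: PV = FV / (1 + r)^t
PV = $481,297.17 / (1 + 0.0729)^26.9
PV = $481,297.17 / 6.6380986
PV = $72,505.28

PV = FV / (1 + r)^t = $72,505.28


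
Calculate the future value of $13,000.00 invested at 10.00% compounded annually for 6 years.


Compound interest formula: A = P(1 + r/n)^(nt)
A = $13,000.00 × (1 + 0.1/1)^(1 × 6)
Growth factor: (1 + 0.1/1)^6 = 1.771561
A = $13,000.00 × 1.771561
A = $23,030.29

A = P(1 + r/n)^(nt) = $23,030.29


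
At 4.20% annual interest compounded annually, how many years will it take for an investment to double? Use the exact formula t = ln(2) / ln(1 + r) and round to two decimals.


Doubling condition: (1 + r)^t = 2
Take ln of both sides: t × ln(1 + r) = ln(2)
t = ln(2) / ln(1 + r)
t = 0.693147 / 0.041142
t = 16.85

t = ln(2) / ln(1 + r) = 16.85 years


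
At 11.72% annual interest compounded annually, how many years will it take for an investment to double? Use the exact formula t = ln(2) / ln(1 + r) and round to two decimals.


Doubling condition: (1 + r)^t = 2
Take ln of both sides: t × ln(1 + r) = ln(2)
t = ln(2) / ln(1 + r)
t = 0.693147 / 0.110826
t = 6.25

t = ln(2) / ln(1 + r) = 6.25 years


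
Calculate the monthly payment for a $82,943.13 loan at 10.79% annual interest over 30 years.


Loan payment formula: PMT = PV × r / (1 − (1 + r)^(−n))
Monthly rate r = 0.1079/12 ≈ 0.00899167, n = 360 months
Denominator: 1 − (1 + 0.1079/12)^(−360) = 0.960146
PMT = $82,943.13 × (0.1079/12) / 0.960146
PMT = $776.75 per month

PMT = PV × r / (1-(1+r)^(-n)) = $776.75/month


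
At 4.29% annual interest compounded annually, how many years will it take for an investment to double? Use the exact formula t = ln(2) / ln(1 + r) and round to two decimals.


Doubling condition: (1 + r)^t = 2
Take ln of both sides: t × ln(1 + r) = ln(2)
t = ln(2) / ln(1 + r)
t = 0.693147 / 0.042005
t = 16.50

t = ln(2) / ln(1 + r) = 16.50 years


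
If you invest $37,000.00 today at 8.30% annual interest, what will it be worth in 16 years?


Future value formula: FV = PV × (1 + r)^t
FV = $37,000.00 × (1 + 0.083)^16
FV = $37,000.00 × 3.58142042
FV = $132,512.56

FV = PV × (1 + r)^t = $132,512.56


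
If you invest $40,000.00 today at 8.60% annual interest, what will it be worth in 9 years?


Future value formula: FV = PV × (1 + r)^t
FV = $40,000.00 × (1 + 0.086)^9
FV = $40,000.00 × 2.101205
FV = $84,048.20

FV = PV × (1 + r)^t = $84,048.20


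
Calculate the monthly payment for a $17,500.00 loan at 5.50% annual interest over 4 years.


Loan payment formula: PMT = PV × r / (1 − (1 + r)^(−n))
Monthly rate r = 0.055/12 ≈ 0.00458333, n = 48 months
Denominator: 1 − (1 + 0.055/12)^(−48) = 0.197078
PMT = $17,500.00 × (0.055/12) / 0.197078
PMT = $406.99 per month

PMT = PV × r / (1-(1+r)^(-n)) = $406.99/month


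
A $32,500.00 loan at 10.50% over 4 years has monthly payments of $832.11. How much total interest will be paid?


Total paid over the life of the loan = PMT × n.
Total paid = $832.11 × 48 = $39,941.28
Total interest = total paid − principal = $39,941.28 − $32,500.00 = $7,441.28

Total interest = (PMT × n) - PV = $7,441.28


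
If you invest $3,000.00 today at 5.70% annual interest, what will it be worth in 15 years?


Future value formula: FV = PV × (1 + r)^t
FV = $3,000.00 × (1 + 0.057)^15
FV = $3,000.00 × 2.296809
FV = $6,890.43

FV = PV × (1 + r)^t = $6,890.43


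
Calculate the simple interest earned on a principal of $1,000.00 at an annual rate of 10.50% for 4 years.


Simple interest formula: I = P × r × t
I = $1,000.00 × 0.105 × 4
I = $420.00

I = P × r × t = $420.00


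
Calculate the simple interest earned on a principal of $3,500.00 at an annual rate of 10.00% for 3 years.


Simple interest formula: I = P × r × t
I = $3,500.00 × 0.1 × 3
I = $1,050.00

I = P × r × t = $1,050.00


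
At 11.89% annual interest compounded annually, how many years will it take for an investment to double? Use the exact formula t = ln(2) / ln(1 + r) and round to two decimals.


Doubling condition: (1 + r)^t = 2
Take ln of both sides: t × ln(1 + r) = ln(2)
t = ln(2) / ln(1 + r)
t = 0.693147 / 0.112346
t = 6.17

t = ln(2) / ln(1 + r) = 6.17 years


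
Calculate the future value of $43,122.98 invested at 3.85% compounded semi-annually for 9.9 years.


Compound interest formula: A = P(1 + r/n)^(nt)
A = $43,122.98 × (1 + 0.0385/2)^(2 × 9.9)
Growth factor: (1 + 0.0385/2)^19.8 = 1.458674
A = $43,122.98 × 1.458674
A = $62,902.37

A = P(1 + r/n)^(nt) = $62,902.37


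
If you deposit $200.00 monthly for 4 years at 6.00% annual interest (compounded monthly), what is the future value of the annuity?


Future value of an ordinary annuity: FV = PMT × ((1 + r)^n − 1) / r
Monthly rate r = 0.06/12 = 0.005, n = 48
FV = $200.00 × ((1 + 0.06/12)^48 − 1) / (0.06/12)
FV = $200.00 × 54.097832
FV = $10,819.57

FV = PMT × ((1+r)^n - 1)/r = $10,819.57


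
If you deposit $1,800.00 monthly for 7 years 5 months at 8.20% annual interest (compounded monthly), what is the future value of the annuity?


Future value of an ordinary annuity: FV = PMT × ((1 + r)^n − 1) / r
Monthly rate r = 0.082/12 ≈ 0.00683333, n = 89
FV = $1,800.00 × ((1 + 0.082/12)^89 − 1) / (0.082/12)
FV = $1,800.00 × 121.941126
FV = $219,494.03

FV = PMT × ((1+r)^n - 1)/r = $219,494.03


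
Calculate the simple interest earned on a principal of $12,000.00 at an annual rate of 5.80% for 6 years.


Simple interest formula: I = P × r × t
I = $12,000.00 × 0.058 × 6
I = $4,176.00

I = P × r × t = $4,176.00


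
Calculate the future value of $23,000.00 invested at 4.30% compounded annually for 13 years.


Compound interest formula: A = P(1 + r/n)^(nt)
A = $23,000.00 × (1 + 0.043/1)^(1 × 13)
Growth factor: (1 + 0.043/1)^13 = 1.728606
A = $23,000.00 × 1.728606
A = $39,757.94

A = P(1 + r/n)^(nt) = $39,757.94


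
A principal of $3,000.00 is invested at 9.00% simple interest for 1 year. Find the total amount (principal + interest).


Total amount formula: A = P(1 + rt) = P + P·r·t
Interest: I = P × r × t = $3,000.00 × 0.09 × 1 = $270.00
A = P + I = $3,000.00 + $270.00 = $3,270.00

A = P + I = P(1 + rt) = $3,270.00


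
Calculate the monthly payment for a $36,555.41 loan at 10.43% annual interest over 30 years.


Loan payment formula: PMT = PV × r / (1 − (1 + r)^(−n))
Monthly rate r = 0.1043/12 ≈ 0.00869167, n = 360 months
Denominator: 1 − (1 + 0.1043/12)^(−360) = 0.955643
PMT = $36,555.41 × (0.1043/12) / 0.955643
PMT = $332.48 per month

PMT = PV × r / (1-(1+r)^(-n)) = $332.48/month


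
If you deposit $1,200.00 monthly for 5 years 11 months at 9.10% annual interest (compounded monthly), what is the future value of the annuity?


Future value of an ordinary annuity: FV = PMT × ((1 + r)^n − 1) / r
Monthly rate r = 0.091/12 ≈ 0.00758333, n = 71
FV = $1,200.00 × ((1 + 0.091/12)^71 − 1) / (0.091/12)
FV = $1,200.00 × 93.602036
FV = $112,322.44

FV = PMT × ((1+r)^n - 1)/r = $112,322.44


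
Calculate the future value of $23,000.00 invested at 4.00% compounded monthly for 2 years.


Compound interest formula: A = P(1 + r/n)^(nt)
A = $23,000.00 × (1 + 0.04/12)^(12 × 2)
Growth factor: (1 + 0.04/12)^24 = 1.083143
A = $23,000.00 × 1.083143
A = $24,912.29

A = P(1 + r/n)^(nt) = $24,912.29


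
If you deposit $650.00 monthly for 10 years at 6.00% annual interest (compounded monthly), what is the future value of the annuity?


Future value of an ordinary annuity: FV = PMT × ((1 + r)^n − 1) / r
Monthly rate r = 0.06/12 = 0.005, n = 120
FV = $650.00 × ((1 + 0.06/12)^120 − 1) / (0.06/12)
FV = $650.00 × 163.879347
FV = $106,521.58

FV = PMT × ((1+r)^n - 1)/r = $106,521.58


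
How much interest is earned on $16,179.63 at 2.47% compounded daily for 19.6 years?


Compound interest earned = final amount − principal.
A = P(1 + r/n)^(nt) = $16,179.63 × (1 + 0.0247/365)^(365 × 19.6) = $26,255.01
Interest = A − P = $26,255.01 − $16,179.63 = $10,075.38

Interest = A - P = $10,075.38


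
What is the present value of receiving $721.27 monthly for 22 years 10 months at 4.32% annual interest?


Present value of an ordinary annuity: PV = PMT × (1 − (1 + r)^(−n)) / r
Monthly rate r = 0.0432/12 = 0.0036, n = 274
PV = $721.27 × (1 − (1 + 0.0432/12)^(−274)) / (0.0432/12)
PV = $721.27 × 174.006139
PV = $125,505.41

PV = PMT × (1-(1+r)^(-n))/r = $125,505.41


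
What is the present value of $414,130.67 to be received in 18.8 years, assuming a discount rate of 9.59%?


Present value formula: PV = FV / (1 + r)^t
PV = $414,130.67 / (1 + 0.0959)^18.8
PV = $414,130.67 / 5.593626
PV = $74,036.17

PV = FV / (1 + r)^t = $74,036.17


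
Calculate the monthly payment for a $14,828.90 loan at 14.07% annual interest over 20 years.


Loan payment formula: PMT = PV × r / (1 − (1 + r)^(−n))
Monthly rate r = 0.1407/12 = 0.011725, n = 240 months
Denominator: 1 − (1 + 0.1407/12)^(−240) = 0.939046
PMT = $14,828.90 × (0.1407/12) / 0.939046
PMT = $185.15 per month

PMT = PV × r / (1-(1+r)^(-n)) = $185.15/month


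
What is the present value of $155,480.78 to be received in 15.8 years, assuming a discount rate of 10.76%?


Present value formula: PV = FV / (1 + r)^t
PV = $155,480.78 / (1 + 0.1076)^15.8
PV = $155,480.78 / 5.026325
PV = $30,933.29

PV = FV / (1 + r)^t = $30,933.29


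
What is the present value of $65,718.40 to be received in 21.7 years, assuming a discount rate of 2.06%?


Present value formula: PV = FV / (1 + r)^t
PV = $65,718.40 / (1 + 0.0206)^21.7
PV = $65,718.40 / 1.5565595
PV = $42,220.29

PV = FV / (1 + r)^t = $42,220.29


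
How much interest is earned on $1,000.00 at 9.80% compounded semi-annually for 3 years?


Compound interest earned = final amount − principal.
A = P(1 + r/n)^(nt) = $1,000.00 × (1 + 0.098/2)^(2 × 3) = $1,332.46
Interest = A − P = $1,332.46 − $1,000.00 = $332.46

Interest = A - P = $332.46


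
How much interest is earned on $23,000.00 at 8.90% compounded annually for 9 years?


Compound interest earned = final amount − principal.
A = P(1 + r/n)^(nt) = $23,000.00 × (1 + 0.089/1)^(1 × 9) = $49,542.60
Interest = A − P = $49,542.60 − $23,000.00 = $26,542.60

Interest = A - P = $26,542.60


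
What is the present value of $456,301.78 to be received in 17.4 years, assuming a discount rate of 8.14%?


Present value formula: PV = FV / (1 + r)^t
PV = $456,301.78 / (1 + 0.0814)^17.4
PV = $456,301.78 / 3.9026783
PV = $116,920.16

PV = FV / (1 + r)^t = $116,920.16


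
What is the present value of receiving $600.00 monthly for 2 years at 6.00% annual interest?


Present value of an ordinary annuity: PV = PMT × (1 − (1 + r)^(−n)) / r
Monthly rate r = 0.06/12 = 0.005, n = 24
PV = $600.00 × (1 − (1 + 0.06/12)^(−24)) / (0.06/12)
PV = $600.00 × 22.562866
PV = $13,537.72

PV = PMT × (1-(1+r)^(-n))/r = $13,537.72


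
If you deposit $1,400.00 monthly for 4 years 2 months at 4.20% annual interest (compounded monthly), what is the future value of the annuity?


Future value of an ordinary annuity: FV = PMT × ((1 + r)^n − 1) / r
Monthly rate r = 0.042/12 = 0.0035, n = 50
FV = $1,400.00 × ((1 + 0.042/12)^50 − 1) / (0.042/12)
FV = $1,400.00 × 54.537801
FV = $76,352.92

FV = PMT × ((1+r)^n - 1)/r = $76,352.92


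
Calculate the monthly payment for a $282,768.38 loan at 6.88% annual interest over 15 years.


Loan payment formula: PMT = PV × r / (1 − (1 + r)^(−n))
Monthly rate r = 0.0688/12 ≈ 0.00573333, n = 180 months
Denominator: 1 − (1 + 0.0688/12)^(−180) = 0.642655
PMT = $282,768.38 × (0.0688/12) / 0.642655
PMT = $2,522.67 per month

PMT = PV × r / (1-(1+r)^(-n)) = $2,522.67/month


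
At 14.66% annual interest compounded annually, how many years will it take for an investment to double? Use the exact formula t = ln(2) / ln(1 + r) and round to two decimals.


Doubling condition: (1 + r)^t = 2
Take ln of both sides: t × ln(1 + r) = ln(2)
t = ln(2) / ln(1 + r)
t = 0.693147 / 0.136801
t = 5.07

t = ln(2) / ln(1 + r) = 5.07 years


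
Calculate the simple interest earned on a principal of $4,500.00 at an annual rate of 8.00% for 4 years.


Simple interest formula: I = P × r × t
I = $4,500.00 × 0.08 × 4
I = $1,440.00

I = P × r × t = $1,440.00


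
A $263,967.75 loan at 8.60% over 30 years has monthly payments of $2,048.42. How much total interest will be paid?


Total paid over the life of the loan = PMT × n.
Total paid = $2,048.42 × 360 = $737,431.20
Total interest = total paid − principal = $737,431.20 − $263,967.75 = $473,463.45

Total interest = (PMT × n) - PV = $473,463.45


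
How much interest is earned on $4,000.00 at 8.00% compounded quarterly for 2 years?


Compound interest earned = final amount − principal.
A = P(1 + r/n)^(nt) = $4,000.00 × (1 + 0.08/4)^(4 × 2) = $4,686.64
Interest = A − P = $4,686.64 − $4,000.00 = $686.64

Interest = A - P = $686.64


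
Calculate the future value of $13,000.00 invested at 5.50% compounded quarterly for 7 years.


Compound interest formula: A = P(1 + r/n)^(nt)
A = $13,000.00 × (1 + 0.055/4)^(4 × 7)
Growth factor: (1 + 0.055/4)^28 = 1.4657648
A = $13,000.00 × 1.4657648
A = $19,054.94

A = P(1 + r/n)^(nt) = $19,054.94


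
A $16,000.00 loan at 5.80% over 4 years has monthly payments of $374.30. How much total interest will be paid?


Total paid over the life of the loan = PMT × n.
Total paid = $374.30 × 48 = $17,966.40
Total interest = total paid − principal = $17,966.40 − $16,000.00 = $1,966.40

Total interest = (PMT × n) - PV = $1,966.40


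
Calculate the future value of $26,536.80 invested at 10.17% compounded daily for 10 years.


Compound interest formula: A = P(1 + r/n)^(nt)
A = $26,536.80 × (1 + 0.1017/365)^(365 × 10)
Growth factor: (1 + 0.1017/365)^3650 = 2.764496
A = $26,536.80 × 2.764496
A = $73,360.88

A = P(1 + r/n)^(nt) = $73,360.88


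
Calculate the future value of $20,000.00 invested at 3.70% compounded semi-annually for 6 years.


Compound interest formula: A = P(1 + r/n)^(nt)
A = $20,000.00 × (1 + 0.037/2)^(2 × 6)
Growth factor: (1 + 0.037/2)^12 = 1.246041
A = $20,000.00 × 1.246041
A = $24,920.82

A = P(1 + r/n)^(nt) = $24,920.82


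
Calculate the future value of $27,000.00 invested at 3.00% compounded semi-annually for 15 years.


Compound interest formula: A = P(1 + r/n)^(nt)
A = $27,000.00 × (1 + 0.03/2)^(2 × 15)
Growth factor: (1 + 0.03/2)^30 = 1.5630802
A = $27,000.00 × 1.5630802
A = $42,203.17

A = P(1 + r/n)^(nt) = $42,203.17


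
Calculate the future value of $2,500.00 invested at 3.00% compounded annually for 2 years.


Compound interest formula: A = P(1 + r/n)^(nt)
A = $2,500.00 × (1 + 0.03/1)^(1 × 2)
Growth factor: (1 + 0.03/1)^2 = 1.060900
A = $2,500.00 × 1.060900
A = $2,652.25

A = P(1 + r/n)^(nt) = $2,652.25


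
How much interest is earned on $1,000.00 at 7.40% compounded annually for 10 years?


Compound interest earned = final amount − principal.
A = P(1 + r/n)^(nt) = $1,000.00 × (1 + 0.074/1)^(1 × 10) = $2,041.94
Interest = A − P = $2,041.94 − $1,000.00 = $1,041.94

Interest = A - P = $1,041.94


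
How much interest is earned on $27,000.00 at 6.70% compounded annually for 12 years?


Compound interest earned = final amount − principal.
A = P(1 + r/n)^(nt) = $27,000.00 × (1 + 0.067/1)^(1 × 12) = $58,794.51
Interest = A − P = $58,794.51 − $27,000.00 = $31,794.51

Interest = A - P = $31,794.51


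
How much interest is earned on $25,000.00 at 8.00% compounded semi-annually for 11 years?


Compound interest earned = final amount − principal.
A = P(1 + r/n)^(nt) = $25,000.00 × (1 + 0.08/2)^(2 × 11) = $59,247.97
Interest = A − P = $59,247.97 − $25,000.00 = $34,247.97

Interest = A - P = $34,247.97


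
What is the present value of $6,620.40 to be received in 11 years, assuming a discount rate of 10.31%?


Present value formula: PV = FV / (1 + r)^t
PV = $6,620.40 / (1 + 0.1031)^11
PV = $6,620.40 / 2.942820
PV = $2,249.68

PV = FV / (1 + r)^t = $2,249.68


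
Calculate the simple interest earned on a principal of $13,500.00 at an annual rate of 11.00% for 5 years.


Simple interest formula: I = P × r × t
I = $13,500.00 × 0.11 × 5
I = $7,425.00

I = P × r × t = $7,425.00


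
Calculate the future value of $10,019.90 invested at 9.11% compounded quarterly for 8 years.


Compound interest formula: A = P(1 + r/n)^(nt)
A = $10,019.90 × (1 + 0.0911/4)^(4 × 8)
Growth factor: (1 + 0.0911/4)^32 = 2.055717
A = $10,019.90 × 2.055717
A = $20,598.08

A = P(1 + r/n)^(nt) = $20,598.08
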